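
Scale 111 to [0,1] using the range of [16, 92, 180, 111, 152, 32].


min=16, max=180
(111-16)/(180-16) = 95/164 = 0.5793

0.5793


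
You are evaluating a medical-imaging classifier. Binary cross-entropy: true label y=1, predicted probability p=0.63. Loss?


BCE = -[y·ln(p) + (1-y)·ln(1-p)]
= -1·ln(0.63) - 0
= -ln(0.63) = 0.462

0.462


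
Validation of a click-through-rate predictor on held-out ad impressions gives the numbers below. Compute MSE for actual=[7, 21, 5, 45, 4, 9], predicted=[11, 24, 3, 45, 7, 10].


Squared errors: (7-11)²=16, (21-24)²=9, (5-3)²=4, (45-45)²=0, (4-7)²=9, (9-10)²=1
Sum = 39
MSE = 39/6 = 13/2

13/2


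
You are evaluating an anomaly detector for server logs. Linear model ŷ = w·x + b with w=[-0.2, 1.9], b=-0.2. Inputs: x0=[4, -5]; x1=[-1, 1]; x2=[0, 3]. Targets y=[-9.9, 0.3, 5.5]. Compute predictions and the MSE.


ŷ0 = (-0.2)·(4) + (1.9)·(-5) - 0.2 = -10.5
ŷ1 = (-0.2)·(-1) + (1.9)·(1) - 0.2 = 1.9
ŷ2 = (-0.2)·(0) + (1.9)·(3) - 0.2 = 5.5
errors² = [0.36, 2.56, 0.0]
MSE = 2.9200/3 = 0.9733

0.9733


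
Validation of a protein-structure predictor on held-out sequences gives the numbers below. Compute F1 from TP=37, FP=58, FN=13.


Precision = 37/95 = 0.3895
Recall = 37/50 = 0.74
F1 = 2·P·R/(P+R) = 2·TP/(2·TP+FP+FN) = 74/(74+58+13) = 74/145 = 0.5103

0.5103


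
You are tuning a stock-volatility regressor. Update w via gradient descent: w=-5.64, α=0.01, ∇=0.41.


w_new = w - α·∇
= -5.64 - 0.01·0.41
= -5.64 - 0.0041
= -5.6441

-5.6441


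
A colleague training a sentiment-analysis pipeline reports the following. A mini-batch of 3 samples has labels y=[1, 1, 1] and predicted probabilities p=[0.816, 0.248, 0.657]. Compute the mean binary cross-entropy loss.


L[0] = -ln(0.816) = 0.2033
L[1] = -ln(0.248) = 1.3943
L[2] = -ln(0.657) = 0.4201
mean = (0.2033 + 1.3943 + 0.4201)/3 = 0.6726

0.6726


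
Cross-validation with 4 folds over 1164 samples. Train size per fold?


Fold size = 1164/4 = 291
Training per fold = 1164 - 291 = 873

873


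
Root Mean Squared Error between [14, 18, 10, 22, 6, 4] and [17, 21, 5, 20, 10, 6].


MSE = 67/6 = 11.1667
RMSE = √(67/6) = 3.3417

3.3417


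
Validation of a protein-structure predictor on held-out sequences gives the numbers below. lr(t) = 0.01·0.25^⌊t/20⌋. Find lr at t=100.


n_drops = ⌊100/20⌋ = 5
lr = 0.01·0.25^5 = 0.01·0.0009765625 = 0.000009765625

0.000009765625


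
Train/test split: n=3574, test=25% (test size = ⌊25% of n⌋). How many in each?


Test = ⌊3574·25/100⌋ = 893
Train = 3574 - 893 = 2681

Train: 2681, Test: 893


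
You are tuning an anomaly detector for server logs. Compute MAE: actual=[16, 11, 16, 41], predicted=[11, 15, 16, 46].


Absolute errors: |16-11|=5, |11-15|=4, |16-16|=0, |41-46|=5
Sum = 14
MAE = 14/4 = 7/2

7/2


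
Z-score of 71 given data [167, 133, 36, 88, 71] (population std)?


μ = 99, σ = 46.1606
z = (71 - 99)/46.1606 = -0.6066

-0.6066


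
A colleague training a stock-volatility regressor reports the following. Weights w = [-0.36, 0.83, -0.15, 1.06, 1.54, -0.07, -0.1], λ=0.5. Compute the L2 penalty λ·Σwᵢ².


‖w‖₂² = (-0.36)² + (0.83)² + (-0.15)² + (1.06)² + (1.54)² + (-0.07)² + (-0.1)²
     = 0.1296 + 0.6889 + 0.0225 + 1.1236 + 2.3716 + 0.0049 + 0.01
     = 4.3511
λ·‖w‖₂² = 0.5·4.3511 = 2.17555

2.17555


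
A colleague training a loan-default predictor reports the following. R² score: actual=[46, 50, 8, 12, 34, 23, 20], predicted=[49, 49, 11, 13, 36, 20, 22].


ȳ = 27.5714
SS_res = Σ(y-ŷ)² = 37
SS_tot = Σ(y-ȳ)² = 1587.71
R² = 1 - SS_res/SS_tot = 1 - 0.0233 = 0.9767

0.9767


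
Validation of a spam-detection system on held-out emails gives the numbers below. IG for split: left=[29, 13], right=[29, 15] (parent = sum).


Parent = [58, 28], H_parent = 0.9103
H_left = 0.8926 (n=42), H_right = 0.9257 (n=44)
H_children = (42/86)·0.8926 + (44/86)·0.9257 = 0.9095
IG = 0.9103 - 0.9095 = 0.0008

0.0008


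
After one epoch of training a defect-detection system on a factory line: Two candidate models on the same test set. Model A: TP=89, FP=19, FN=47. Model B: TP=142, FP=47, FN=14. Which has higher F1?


Model A: P=89/108=0.8241, R=89/136=0.6544, F1=2PR/(P+R)=2TP/(2TP+FP+FN)=178/244=0.7295
Model B: P=142/189=0.7513, R=142/156=0.9103, F1=2PR/(P+R)=2TP/(2TP+FP+FN)=284/345=0.8232
0.7295 < 0.8232 → Model B

Model B


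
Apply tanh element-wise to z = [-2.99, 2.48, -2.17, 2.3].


tanh(-2.99) = -0.995
tanh(2.48) = 0.9861
tanh(-2.17) = -0.9743
tanh(2.3) = 0.9801
result = [-0.995, 0.9861, -0.9743, 0.9801]

[-0.995, 0.9861, -0.9743, 0.9801]


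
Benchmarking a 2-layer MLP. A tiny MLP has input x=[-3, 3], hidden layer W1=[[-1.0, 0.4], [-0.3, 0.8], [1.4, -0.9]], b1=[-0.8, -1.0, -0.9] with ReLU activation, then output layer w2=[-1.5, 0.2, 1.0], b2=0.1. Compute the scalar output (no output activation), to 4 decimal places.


z1[0] = (-1.0)·(-3) + (0.4)·(3) - 0.8 = 3.4
z1[1] = (-0.3)·(-3) + (0.8)·(3) - 1.0 = 2.3
z1[2] = (1.4)·(-3) + (-0.9)·(3) - 0.9 = -7.8
h = ReLU(z1) = [3.4, 2.3, 0.0]
output = (-1.5)·(3.4) + (0.2)·(2.3) + (1.0)·(0.0) + 0.1 = -4.54

-4.54


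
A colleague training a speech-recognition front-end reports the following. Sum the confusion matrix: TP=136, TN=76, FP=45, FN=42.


Total = TP + TN + FP + FN
= 136 + 76 + 45 + 42
= 299
(Predicted positive: 181, predicted negative: 118)

299


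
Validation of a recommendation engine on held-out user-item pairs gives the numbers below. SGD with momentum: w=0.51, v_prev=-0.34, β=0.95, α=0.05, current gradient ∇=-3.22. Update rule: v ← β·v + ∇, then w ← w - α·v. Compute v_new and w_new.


v_new = 0.95·-0.34 - 3.22 = -0.323 - 3.22 = -3.543
w_new = 0.51 - 0.05·-3.543 = 0.51 + 0.17715 = 0.68715

v_new=-3.543, w_new=0.68715


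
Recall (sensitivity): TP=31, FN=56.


Recall = TP/(TP+FN)
= 31/(31+56)
= 31/87 = 35.63%

35.63%


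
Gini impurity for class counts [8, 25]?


Probabilities: [8/33, 25/33] ≈ [0.2424, 0.7576]
Σpᵢ² = (64 + 625)/33² = 689/1089
Gini = 1 - Σpᵢ² = 1 - 689/1089 = 0.3673

0.3673


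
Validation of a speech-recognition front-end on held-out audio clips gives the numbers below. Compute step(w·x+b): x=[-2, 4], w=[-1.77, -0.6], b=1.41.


z = (-2)·(-1.77) + (4)·(-0.6) + 1.41
  = 2.55
step(z) = 1 (z≥0)

1


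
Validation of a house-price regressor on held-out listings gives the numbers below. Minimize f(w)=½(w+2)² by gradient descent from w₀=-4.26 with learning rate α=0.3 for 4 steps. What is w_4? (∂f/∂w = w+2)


step 1: grad = -4.26+2 = -2.26; w = -4.26 - 0.3·(-2.26) = -3.582
step 2: grad = -3.582+2 = -1.582; w = -3.582 - 0.3·(-1.582) = -3.1074
step 3: grad = -3.1074+2 = -1.1074; w = -3.1074 - 0.3·(-1.1074) = -2.77518
step 4: grad = -2.77518+2 = -0.77518; w = -2.77518 - 0.3·(-0.77518) = -2.542626

-2.542626


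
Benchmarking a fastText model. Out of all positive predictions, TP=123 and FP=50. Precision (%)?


Precision = TP/(TP+FP)
= 123/(123+50)
= 123/173 = 71.1%

71.1%


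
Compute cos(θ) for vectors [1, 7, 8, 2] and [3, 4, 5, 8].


A·B = 1·3 + 7·4 + 8·5 + 2·8 = 87
‖A‖ = √118 = 10.8628, ‖B‖ = √114 = 10.6771
cos = 87/(√118·√114) = 87/√13452 = 0.7501

0.7501


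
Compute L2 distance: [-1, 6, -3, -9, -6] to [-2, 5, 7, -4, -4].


d = √((-1+ 2)² + (6-5)² + (-3-7)² + (-9+ 4)² + (-6+ 4)²)
  = √(1 + 1 + 100 + 25 + 4)
  = √131 = 11.4455

11.4455


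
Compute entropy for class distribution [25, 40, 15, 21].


Probabilities: [25/101, 40/101, 15/101, 21/101] ≈ [0.2475, 0.396, 0.1485, 0.2079]
H = -((25/101)·log₂(25/101) + (40/101)·log₂(40/101) + (15/101)·log₂(15/101) + (21/101)·log₂(21/101))
  = 1.9076 bits

1.9076 bits


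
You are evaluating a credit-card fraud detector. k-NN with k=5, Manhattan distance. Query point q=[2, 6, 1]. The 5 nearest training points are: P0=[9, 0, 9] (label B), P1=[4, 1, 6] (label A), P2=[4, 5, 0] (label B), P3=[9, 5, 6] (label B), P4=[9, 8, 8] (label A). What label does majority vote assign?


d(q,P0) = 21  (label B)
d(q,P1) = 12  (label A)
d(q,P2) = 4  (label B)
d(q,P3) = 13  (label B)
d(q,P4) = 16  (label A)
Votes: A=2, B=3
Majority → B

B


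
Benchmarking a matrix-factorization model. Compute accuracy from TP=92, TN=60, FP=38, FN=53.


Accuracy = (TP+TN)/(TP+TN+FP+FN)
= (92+60)/(243)
= 152/243 = 62.55%

62.55%


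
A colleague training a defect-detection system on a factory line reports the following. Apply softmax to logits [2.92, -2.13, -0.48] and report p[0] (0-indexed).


Exponentials: e^2.92=18.5413, e^-2.13=0.1188, e^-0.48=0.6188
Sum = 19.2789
Softmax = [0.9617, 0.0062, 0.0321]
p[0] = 18.5413/19.2789 = 0.9617

0.9617


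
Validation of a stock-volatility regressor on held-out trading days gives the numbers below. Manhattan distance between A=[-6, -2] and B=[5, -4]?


d = |-6-5| + |-2+ 4|
  = 11 + 2
  = 13

13


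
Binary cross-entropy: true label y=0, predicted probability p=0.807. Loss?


BCE = -[y·ln(p) + (1-y)·ln(1-p)]
= -0 - 1·ln(1-0.807)
= -ln(0.193) = 1.6451

1.6451


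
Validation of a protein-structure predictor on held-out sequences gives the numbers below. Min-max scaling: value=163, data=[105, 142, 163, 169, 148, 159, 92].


min=92, max=169
(163-92)/(169-92) = 71/77 = 0.9221

0.9221


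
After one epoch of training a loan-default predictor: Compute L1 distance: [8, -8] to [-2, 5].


d = |8+ 2| + |-8-5|
  = 10 + 13
  = 23

23


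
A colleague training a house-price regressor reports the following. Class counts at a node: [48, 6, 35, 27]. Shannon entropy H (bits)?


Probabilities: [48/116, 6/116, 35/116, 27/116] ≈ [0.4138, 0.0517, 0.3017, 0.2328]
H = -((48/116)·log₂(48/116) + (6/116)·log₂(6/116) + (35/116)·log₂(35/116) + (27/116)·log₂(27/116))
  = 1.7589 bits

1.7589 bits


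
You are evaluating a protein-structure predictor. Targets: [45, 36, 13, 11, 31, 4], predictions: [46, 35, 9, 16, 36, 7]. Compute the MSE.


Squared errors: (45-46)²=1, (36-35)²=1, (13-9)²=16, (11-16)²=25, (31-36)²=25, (4-7)²=9
Sum = 77
MSE = 77/6 = 77/6

77/6


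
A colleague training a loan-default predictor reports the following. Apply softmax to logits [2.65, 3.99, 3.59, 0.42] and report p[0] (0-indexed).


Exponentials: e^2.65=14.154, e^3.99=54.0549, e^3.59=36.2341, e^0.42=1.522
Sum = 105.965
Softmax = [0.1336, 0.5101, 0.3419, 0.0144]
p[0] = 14.154/105.965 = 0.1336

0.1336


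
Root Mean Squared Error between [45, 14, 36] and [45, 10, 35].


MSE = 17/3 = 5.6667
RMSE = √(17/3) = 2.3805

2.3805


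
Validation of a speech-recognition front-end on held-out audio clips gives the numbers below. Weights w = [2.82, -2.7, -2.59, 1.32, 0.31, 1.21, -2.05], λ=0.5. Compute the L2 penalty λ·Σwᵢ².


‖w‖₂² = (2.82)² + (-2.7)² + (-2.59)² + (1.32)² + (0.31)² + (1.21)² + (-2.05)²
     = 7.9524 + 7.29 + 6.7081 + 1.7424 + 0.0961 + 1.4641 + 4.2025
     = 29.4556
λ·‖w‖₂² = 0.5·29.4556 = 14.7278

14.7278


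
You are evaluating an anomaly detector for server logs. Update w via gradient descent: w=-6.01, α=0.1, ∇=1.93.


w_new = w - α·∇
= -6.01 - 0.1·1.93
= -6.01 - 0.193
= -6.203

-6.203


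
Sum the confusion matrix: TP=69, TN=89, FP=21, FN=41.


Total = TP + TN + FP + FN
= 69 + 89 + 21 + 41
= 220
(Predicted positive: 90, predicted negative: 130)

220


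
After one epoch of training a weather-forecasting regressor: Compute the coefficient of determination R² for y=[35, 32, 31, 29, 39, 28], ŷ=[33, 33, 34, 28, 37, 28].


ȳ = 32.3333
SS_res = Σ(y-ŷ)² = 19
SS_tot = Σ(y-ȳ)² = 83.33
R² = 1 - SS_res/SS_tot = 1 - 0.228 = 0.772

0.772


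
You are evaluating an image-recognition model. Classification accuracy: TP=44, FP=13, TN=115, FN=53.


Accuracy = (TP+TN)/(TP+TN+FP+FN)
= (44+115)/(225)
= 159/225 = 70.67%

70.67%


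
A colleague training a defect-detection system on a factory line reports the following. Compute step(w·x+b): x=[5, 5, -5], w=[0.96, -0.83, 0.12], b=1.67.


z = (5)·(0.96) + (5)·(-0.83) + (-5)·(0.12) + 1.67
  = 1.72
step(z) = 1 (z≥0)

1


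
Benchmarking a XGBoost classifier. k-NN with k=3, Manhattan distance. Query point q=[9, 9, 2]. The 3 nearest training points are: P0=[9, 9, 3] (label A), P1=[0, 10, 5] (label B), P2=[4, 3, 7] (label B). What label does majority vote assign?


d(q,P0) = 1  (label A)
d(q,P1) = 13  (label B)
d(q,P2) = 16  (label B)
Votes: A=1, B=2
Majority → B

B


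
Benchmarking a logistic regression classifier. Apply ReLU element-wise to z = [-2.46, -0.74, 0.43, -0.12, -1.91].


ReLU(-2.46) = max(0, -2.46) = 0.0
ReLU(-0.74) = max(0, -0.74) = 0.0
ReLU(0.43) = max(0, 0.43) = 0.43
ReLU(-0.12) = max(0, -0.12) = 0.0
ReLU(-1.91) = max(0, -1.91) = 0.0
result = [0.0, 0.0, 0.43, 0.0, 0.0]

[0.0, 0.0, 0.43, 0.0, 0.0]


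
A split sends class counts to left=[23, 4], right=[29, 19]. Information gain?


Parent = [52, 23], H_parent = 0.8893
H_left = 0.6052 (n=27), H_right = 0.9685 (n=48)
H_children = (27/75)·0.6052 + (48/75)·0.9685 = 0.8377
IG = 0.8893 - 0.8377 = 0.0516

0.0516


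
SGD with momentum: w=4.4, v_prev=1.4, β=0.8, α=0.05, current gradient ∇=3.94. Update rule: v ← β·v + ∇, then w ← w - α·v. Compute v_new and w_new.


v_new = 0.8·1.4 + 3.94 = 1.12 + 3.94 = 5.06
w_new = 4.4 - 0.05·5.06 = 4.4 - 0.253 = 4.147

v_new=5.06, w_new=4.147


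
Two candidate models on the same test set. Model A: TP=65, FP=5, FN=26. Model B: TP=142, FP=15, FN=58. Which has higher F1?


Model A: P=65/70=0.9286, R=65/91=0.7143, F1=2PR/(P+R)=2TP/(2TP+FP+FN)=130/161=0.8075
Model B: P=142/157=0.9045, R=142/200=0.71, F1=2PR/(P+R)=2TP/(2TP+FP+FN)=284/357=0.7955
0.8075 > 0.7955 → Model A

Model A


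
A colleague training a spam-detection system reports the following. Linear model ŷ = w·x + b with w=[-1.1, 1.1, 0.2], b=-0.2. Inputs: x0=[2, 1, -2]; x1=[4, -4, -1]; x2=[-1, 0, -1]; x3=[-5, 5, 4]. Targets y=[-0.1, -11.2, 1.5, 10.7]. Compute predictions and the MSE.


ŷ0 = (-1.1)·(2) + (1.1)·(1) + (0.2)·(-2) - 0.2 = -1.7
ŷ1 = (-1.1)·(4) + (1.1)·(-4) + (0.2)·(-1) - 0.2 = -9.2
ŷ2 = (-1.1)·(-1) + (1.1)·(0) + (0.2)·(-1) - 0.2 = 0.7
ŷ3 = (-1.1)·(-5) + (1.1)·(5) + (0.2)·(4) - 0.2 = 11.6
errors² = [2.56, 4.0, 0.64, 0.81]
MSE = 8.0100/4 = 2.0025

2.0025


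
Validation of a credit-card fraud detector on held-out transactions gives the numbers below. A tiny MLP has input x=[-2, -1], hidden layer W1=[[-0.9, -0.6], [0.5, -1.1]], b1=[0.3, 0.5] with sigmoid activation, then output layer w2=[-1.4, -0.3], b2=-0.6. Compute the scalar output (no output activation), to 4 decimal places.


z1[0] = (-0.9)·(-2) + (-0.6)·(-1) + 0.3 = 2.7
z1[1] = (0.5)·(-2) + (-1.1)·(-1) + 0.5 = 0.6
h = sigmoid(z1) = [0.937, 0.6457]
output = (-1.4)·(0.937) + (-0.3)·(0.6457) - 0.6 = -2.1055

-2.1055


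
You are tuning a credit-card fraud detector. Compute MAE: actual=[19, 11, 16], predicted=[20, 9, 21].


Absolute errors: |19-20|=1, |11-9|=2, |16-21|=5
Sum = 8
MAE = 8/3 = 8/3

8/3


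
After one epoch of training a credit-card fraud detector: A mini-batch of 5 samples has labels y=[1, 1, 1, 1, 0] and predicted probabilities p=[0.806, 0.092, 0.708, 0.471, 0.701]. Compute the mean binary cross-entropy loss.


L[0] = -ln(0.806) = 0.2157
L[1] = -ln(0.092) = 2.386
L[2] = -ln(0.708) = 0.3453
L[3] = -ln(0.471) = 0.7529
L[4] = -ln(1-0.701) = -ln(0.299) = 1.2073
mean = (0.2157 + 2.386 + 0.3453 + 0.7529 + 1.2073)/5 = 0.9814

0.9814


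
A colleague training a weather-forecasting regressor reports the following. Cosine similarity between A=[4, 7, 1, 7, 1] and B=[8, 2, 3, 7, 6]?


A·B = 4·8 + 7·2 + 1·3 + 7·7 + 1·6 = 104
‖A‖ = √116 = 10.7703, ‖B‖ = √162 = 12.7279
cos = 104/(√116·√162) = 104/√18792 = 0.7587

0.7587


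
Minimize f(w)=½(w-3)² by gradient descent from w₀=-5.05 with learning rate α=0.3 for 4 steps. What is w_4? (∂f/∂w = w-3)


step 1: grad = -5.05-3 = -8.05; w = -5.05 - 0.3·(-8.05) = -2.635
step 2: grad = -2.635-3 = -5.635; w = -2.635 - 0.3·(-5.635) = -0.9445
step 3: grad = -0.9445-3 = -3.9445; w = -0.9445 - 0.3·(-3.9445) = 0.23885
step 4: grad = 0.23885-3 = -2.76115; w = 0.23885 - 0.3·(-2.76115) = 1.067195

1.067195


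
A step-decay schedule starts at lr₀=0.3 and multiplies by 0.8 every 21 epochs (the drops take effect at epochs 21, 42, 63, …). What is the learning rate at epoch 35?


n_drops = ⌊35/21⌋ = 1
lr = 0.3·0.8^1 = 0.3·0.8 = 0.24

0.24


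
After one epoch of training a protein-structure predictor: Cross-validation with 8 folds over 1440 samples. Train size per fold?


Fold size = 1440/8 = 180
Training per fold = 1440 - 180 = 1260

1260


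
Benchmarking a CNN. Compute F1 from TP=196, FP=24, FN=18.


Precision = 196/220 = 0.8909
Recall = 196/214 = 0.9159
F1 = 2·P·R/(P+R) = 2·TP/(2·TP+FP+FN) = 392/(392+24+18) = 392/434 = 0.9032

0.9032


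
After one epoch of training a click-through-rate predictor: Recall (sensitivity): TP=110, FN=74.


Recall = TP/(TP+FN)
= 110/(110+74)
= 110/184 = 59.78%

59.78%


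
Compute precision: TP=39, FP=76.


Precision = TP/(TP+FP)
= 39/(39+76)
= 39/115 = 33.91%

33.91%


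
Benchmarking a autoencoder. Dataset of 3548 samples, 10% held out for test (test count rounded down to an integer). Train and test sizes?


Test = ⌊3548·10/100⌋ = 354
Train = 3548 - 354 = 3194

Train: 3194, Test: 354


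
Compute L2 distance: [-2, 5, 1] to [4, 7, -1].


d = √((-2-4)² + (5-7)² + (1+ 1)²)
  = √(36 + 4 + 4)
  = √44 = 6.6332

6.6332


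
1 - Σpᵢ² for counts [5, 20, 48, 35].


Probabilities: [5/108, 20/108, 48/108, 35/108] ≈ [0.0463, 0.1852, 0.4444, 0.3241]
Σpᵢ² = (25 + 400 + 2304 + 1225)/108² = 3954/11664
Gini = 1 - Σpᵢ² = 1 - 3954/11664 = 0.661

0.661


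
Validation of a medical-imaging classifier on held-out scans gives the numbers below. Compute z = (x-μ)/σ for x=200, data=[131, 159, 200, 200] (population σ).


μ = 172.5, σ = 29.2276
z = (200 - 172.5)/29.2276 = 0.9409

0.9409


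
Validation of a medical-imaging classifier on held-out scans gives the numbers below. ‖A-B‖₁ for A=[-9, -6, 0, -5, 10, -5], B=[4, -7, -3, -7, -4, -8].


d = |-9-4| + |-6+ 7| + |0+ 3| + |-5+ 7| + |10+ 4| + |-5+ 8|
  = 13 + 1 + 3 + 2 + 14 + 3
  = 36

36


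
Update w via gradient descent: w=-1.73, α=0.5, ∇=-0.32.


w_new = w - α·∇
= -1.73 - 0.5·-0.32
= -1.73 + 0.16
= -1.57

-1.57


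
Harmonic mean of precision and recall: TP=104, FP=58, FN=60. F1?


Precision = 104/162 = 0.642
Recall = 104/164 = 0.6341
F1 = 2·P·R/(P+R) = 2·TP/(2·TP+FP+FN) = 208/(208+58+60) = 208/326 = 0.638

0.638


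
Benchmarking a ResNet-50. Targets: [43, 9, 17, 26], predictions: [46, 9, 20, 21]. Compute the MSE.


Squared errors: (43-46)²=9, (9-9)²=0, (17-20)²=9, (26-21)²=25
Sum = 43
MSE = 43/4 = 43/4

43/4


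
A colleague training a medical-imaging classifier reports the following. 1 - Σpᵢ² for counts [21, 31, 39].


Probabilities: [21/91, 31/91, 39/91] ≈ [0.2308, 0.3407, 0.4286]
Σpᵢ² = (441 + 961 + 1521)/91² = 2923/8281
Gini = 1 - Σpᵢ² = 1 - 2923/8281 = 0.647

0.647


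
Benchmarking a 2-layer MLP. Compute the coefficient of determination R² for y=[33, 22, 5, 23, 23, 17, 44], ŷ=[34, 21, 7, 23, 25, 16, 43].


ȳ = 23.8571
SS_res = Σ(y-ŷ)² = 12
SS_tot = Σ(y-ȳ)² = 896.86
R² = 1 - SS_res/SS_tot = 1 - 0.0134 = 0.9866

0.9866


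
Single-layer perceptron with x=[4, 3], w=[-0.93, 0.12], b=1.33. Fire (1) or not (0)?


z = (4)·(-0.93) + (3)·(0.12) + 1.33
  = -2.03
step(z) = 0 (z<0)

0


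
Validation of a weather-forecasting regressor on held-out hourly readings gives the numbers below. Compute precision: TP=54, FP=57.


Precision = TP/(TP+FP)
= 54/(54+57)
= 54/111 = 48.65%

48.65%


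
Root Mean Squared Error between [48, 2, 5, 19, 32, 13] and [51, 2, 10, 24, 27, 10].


MSE = 93/6 = 15.5
RMSE = √(93/6) = 3.937

3.937


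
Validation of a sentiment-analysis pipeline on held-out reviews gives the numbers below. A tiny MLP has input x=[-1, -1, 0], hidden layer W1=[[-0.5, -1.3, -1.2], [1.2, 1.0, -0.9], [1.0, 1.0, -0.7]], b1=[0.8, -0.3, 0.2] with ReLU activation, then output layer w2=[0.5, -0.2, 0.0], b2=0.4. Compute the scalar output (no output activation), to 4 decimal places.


z1[0] = (-0.5)·(-1) + (-1.3)·(-1) + (-1.2)·(0) + 0.8 = 2.6
z1[1] = (1.2)·(-1) + (1.0)·(-1) + (-0.9)·(0) - 0.3 = -2.5
z1[2] = (1.0)·(-1) + (1.0)·(-1) + (-0.7)·(0) + 0.2 = -1.8
h = ReLU(z1) = [2.6, 0.0, 0.0]
output = (0.5)·(2.6) + (-0.2)·(0.0) + (0.0)·(0.0) + 0.4 = 1.7

1.7


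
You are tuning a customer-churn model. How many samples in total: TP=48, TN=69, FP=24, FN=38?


Total = TP + TN + FP + FN
= 48 + 69 + 24 + 38
= 179
(Predicted positive: 72, predicted negative: 107)

179


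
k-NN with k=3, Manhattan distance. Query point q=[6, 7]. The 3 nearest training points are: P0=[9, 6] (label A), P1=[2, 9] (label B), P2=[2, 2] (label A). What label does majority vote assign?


d(q,P0) = 4  (label A)
d(q,P1) = 6  (label B)
d(q,P2) = 9  (label A)
Votes: A=2, B=1
Majority → A

A


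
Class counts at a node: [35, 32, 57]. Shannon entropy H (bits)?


Probabilities: [35/124, 32/124, 57/124] ≈ [0.2823, 0.2581, 0.4597]
H = -((35/124)·log₂(35/124) + (32/124)·log₂(32/124) + (57/124)·log₂(57/124))
  = 1.5348 bits

1.5348 bits


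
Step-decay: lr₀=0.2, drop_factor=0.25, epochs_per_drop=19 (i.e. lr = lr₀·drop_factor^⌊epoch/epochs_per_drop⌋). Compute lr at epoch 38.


n_drops = ⌊38/19⌋ = 2
lr = 0.2·0.25^2 = 0.2·0.0625 = 0.0125

0.0125


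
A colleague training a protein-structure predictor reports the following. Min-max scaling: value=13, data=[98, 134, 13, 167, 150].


min=13, max=167
(13-13)/(167-13) = 0/154 = 0.0

0.0


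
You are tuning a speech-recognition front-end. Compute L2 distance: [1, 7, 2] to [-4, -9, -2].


d = √((1+ 4)² + (7+ 9)² + (2+ 2)²)
  = √(25 + 256 + 16)
  = √297 = 17.2337

17.2337


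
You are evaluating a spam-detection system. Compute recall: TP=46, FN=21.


Recall = TP/(TP+FN)
= 46/(46+21)
= 46/67 = 68.66%

68.66%


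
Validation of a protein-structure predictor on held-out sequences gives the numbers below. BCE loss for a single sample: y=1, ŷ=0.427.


BCE = -[y·ln(p) + (1-y)·ln(1-p)]
= -1·ln(0.427) - 0
= -ln(0.427) = 0.851

0.851


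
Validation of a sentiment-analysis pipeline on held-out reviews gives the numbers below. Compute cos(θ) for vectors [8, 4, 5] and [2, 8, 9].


A·B = 8·2 + 4·8 + 5·9 = 93
‖A‖ = √105 = 10.247, ‖B‖ = √149 = 12.2066
cos = 93/(√105·√149) = 93/√15645 = 0.7435

0.7435


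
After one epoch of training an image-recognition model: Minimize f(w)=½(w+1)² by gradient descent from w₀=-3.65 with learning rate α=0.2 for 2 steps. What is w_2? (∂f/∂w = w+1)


step 1: grad = -3.65+1 = -2.65; w = -3.65 - 0.2·(-2.65) = -3.12
step 2: grad = -3.12+1 = -2.12; w = -3.12 - 0.2·(-2.12) = -2.696

-2.696


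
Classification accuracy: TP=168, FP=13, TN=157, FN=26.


Accuracy = (TP+TN)/(TP+TN+FP+FN)
= (168+157)/(364)
= 325/364 = 89.29%

89.29%


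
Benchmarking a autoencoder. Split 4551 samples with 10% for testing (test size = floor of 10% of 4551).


Test = ⌊4551·10/100⌋ = 455
Train = 4551 - 455 = 4096

Train: 4096, Test: 455


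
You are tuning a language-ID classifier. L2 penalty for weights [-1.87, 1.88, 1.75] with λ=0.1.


‖w‖₂² = (-1.87)² + (1.88)² + (1.75)²
     = 3.4969 + 3.5344 + 3.0625
     = 10.0938
λ·‖w‖₂² = 0.1·10.0938 = 1.00938

1.00938


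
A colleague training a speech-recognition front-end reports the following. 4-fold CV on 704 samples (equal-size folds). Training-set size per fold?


Fold size = 704/4 = 176
Training per fold = 704 - 176 = 528

528


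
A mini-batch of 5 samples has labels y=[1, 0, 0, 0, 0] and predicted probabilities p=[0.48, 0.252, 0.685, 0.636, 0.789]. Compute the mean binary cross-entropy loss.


L[0] = -ln(0.48) = 0.734
L[1] = -ln(1-0.252) = -ln(0.748) = 0.2904
L[2] = -ln(1-0.685) = -ln(0.315) = 1.1552
L[3] = -ln(1-0.636) = -ln(0.364) = 1.0106
L[4] = -ln(1-0.789) = -ln(0.211) = 1.5559
mean = (0.734 + 0.2904 + 1.1552 + 1.0106 + 1.5559)/5 = 0.9492

0.9492


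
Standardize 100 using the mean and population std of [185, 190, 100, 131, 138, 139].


μ = 147.1667, σ = 31.3657
z = (100 - 147.1667)/31.3657 = -1.5038

-1.5038


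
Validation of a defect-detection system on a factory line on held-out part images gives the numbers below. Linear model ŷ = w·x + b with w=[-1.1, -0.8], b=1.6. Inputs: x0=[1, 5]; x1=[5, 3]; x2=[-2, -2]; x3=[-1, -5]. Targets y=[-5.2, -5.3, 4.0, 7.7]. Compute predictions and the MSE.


ŷ0 = (-1.1)·(1) + (-0.8)·(5) + 1.6 = -3.5
ŷ1 = (-1.1)·(5) + (-0.8)·(3) + 1.6 = -6.3
ŷ2 = (-1.1)·(-2) + (-0.8)·(-2) + 1.6 = 5.4
ŷ3 = (-1.1)·(-1) + (-0.8)·(-5) + 1.6 = 6.7
errors² = [2.89, 1.0, 1.96, 1.0]
MSE = 6.8500/4 = 1.7125

1.7125


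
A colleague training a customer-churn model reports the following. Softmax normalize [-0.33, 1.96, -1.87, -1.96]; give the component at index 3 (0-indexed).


Exponentials: e^-0.33=0.7189, e^1.96=7.0993, e^-1.87=0.1541, e^-1.96=0.1409
Sum = 8.1132
Softmax = [0.0886, 0.875, 0.019, 0.0174]
p[3] = 0.1409/8.1132 = 0.0174

0.0174


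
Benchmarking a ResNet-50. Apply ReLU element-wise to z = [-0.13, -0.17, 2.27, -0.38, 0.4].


ReLU(-0.13) = max(0, -0.13) = 0.0
ReLU(-0.17) = max(0, -0.17) = 0.0
ReLU(2.27) = max(0, 2.27) = 2.27
ReLU(-0.38) = max(0, -0.38) = 0.0
ReLU(0.4) = max(0, 0.4) = 0.4
result = [0.0, 0.0, 2.27, 0.0, 0.4]

[0.0, 0.0, 2.27, 0.0, 0.4]


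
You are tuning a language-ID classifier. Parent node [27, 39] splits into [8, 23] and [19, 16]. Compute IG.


Parent = [27, 39], H_parent = 0.976
H_left = 0.8238 (n=31), H_right = 0.9947 (n=35)
H_children = (31/66)·0.8238 + (35/66)·0.9947 = 0.9144
IG = 0.976 - 0.9144 = 0.0616

0.0616


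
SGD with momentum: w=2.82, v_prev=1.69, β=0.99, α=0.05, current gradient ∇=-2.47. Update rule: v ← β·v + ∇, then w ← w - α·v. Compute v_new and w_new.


v_new = 0.99·1.69 - 2.47 = 1.6731 - 2.47 = -0.7969
w_new = 2.82 - 0.05·-0.7969 = 2.82 + 0.039845 = 2.859845

v_new=-0.7969, w_new=2.859845


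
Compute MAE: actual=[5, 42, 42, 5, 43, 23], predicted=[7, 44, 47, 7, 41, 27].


Absolute errors: |5-7|=2, |42-44|=2, |42-47|=5, |5-7|=2, |43-41|=2, |23-27|=4
Sum = 17
MAE = 17/6 = 17/6

17/6


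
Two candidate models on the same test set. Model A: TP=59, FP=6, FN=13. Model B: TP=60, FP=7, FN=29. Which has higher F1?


Model A: P=59/65=0.9077, R=59/72=0.8194, F1=2PR/(P+R)=2TP/(2TP+FP+FN)=118/137=0.8613
Model B: P=60/67=0.8955, R=60/89=0.6742, F1=2PR/(P+R)=2TP/(2TP+FP+FN)=120/156=0.7692
0.8613 > 0.7692 → Model A

Model A


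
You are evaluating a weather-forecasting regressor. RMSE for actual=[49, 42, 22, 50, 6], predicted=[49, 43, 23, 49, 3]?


MSE = 12/5 = 2.4
RMSE = √(12/5) = 1.5492

1.5492


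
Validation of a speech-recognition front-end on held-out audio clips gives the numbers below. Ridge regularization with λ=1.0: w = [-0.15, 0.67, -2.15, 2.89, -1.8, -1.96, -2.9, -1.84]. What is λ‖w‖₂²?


‖w‖₂² = (-0.15)² + (0.67)² + (-2.15)² + (2.89)² + (-1.8)² + (-1.96)² + (-2.9)² + (-1.84)²
     = 0.0225 + 0.4489 + 4.6225 + 8.3521 + 3.24 + 3.8416 + 8.41 + 3.3856
     = 32.3232
λ·‖w‖₂² = 1.0·32.3232 = 32.3232

32.3232


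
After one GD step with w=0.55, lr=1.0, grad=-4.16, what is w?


w_new = w - α·∇
= 0.55 - 1.0·-4.16
= 0.55 + 4.16
= 4.71

4.71


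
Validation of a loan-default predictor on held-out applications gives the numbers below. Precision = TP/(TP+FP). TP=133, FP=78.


Precision = TP/(TP+FP)
= 133/(133+78)
= 133/211 = 63.03%

63.03%


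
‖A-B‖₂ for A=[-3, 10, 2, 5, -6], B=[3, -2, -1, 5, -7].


d = √((-3-3)² + (10+ 2)² + (2+ 1)² + (5-5)² + (-6+ 7)²)
  = √(36 + 144 + 9 + 0 + 1)
  = √190 = 13.784

13.784


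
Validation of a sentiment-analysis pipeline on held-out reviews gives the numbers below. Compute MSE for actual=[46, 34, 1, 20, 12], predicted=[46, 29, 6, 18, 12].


Squared errors: (46-46)²=0, (34-29)²=25, (1-6)²=25, (20-18)²=4, (12-12)²=0
Sum = 54
MSE = 54/5 = 54/5

54/5


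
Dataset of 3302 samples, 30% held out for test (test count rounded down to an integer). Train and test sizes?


Test = ⌊3302·30/100⌋ = 990
Train = 3302 - 990 = 2312

Train: 2312, Test: 990


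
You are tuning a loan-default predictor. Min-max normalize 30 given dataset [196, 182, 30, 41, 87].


min=30, max=196
(30-30)/(196-30) = 0/166 = 0.0

0.0


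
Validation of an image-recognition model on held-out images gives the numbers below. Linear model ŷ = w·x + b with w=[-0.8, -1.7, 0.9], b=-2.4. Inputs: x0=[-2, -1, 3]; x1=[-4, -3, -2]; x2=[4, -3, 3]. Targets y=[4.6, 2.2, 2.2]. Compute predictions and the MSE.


ŷ0 = (-0.8)·(-2) + (-1.7)·(-1) + (0.9)·(3) - 2.4 = 3.6
ŷ1 = (-0.8)·(-4) + (-1.7)·(-3) + (0.9)·(-2) - 2.4 = 4.1
ŷ2 = (-0.8)·(4) + (-1.7)·(-3) + (0.9)·(3) - 2.4 = 2.2
errors² = [1.0, 3.61, 0.0]
MSE = 4.6100/3 = 1.5367

1.5367


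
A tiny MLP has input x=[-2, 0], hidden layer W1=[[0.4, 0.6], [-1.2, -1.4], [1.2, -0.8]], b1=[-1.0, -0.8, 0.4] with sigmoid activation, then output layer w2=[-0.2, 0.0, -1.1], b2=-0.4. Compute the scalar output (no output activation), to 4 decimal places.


z1[0] = (0.4)·(-2) + (0.6)·(0) - 1.0 = -1.8
z1[1] = (-1.2)·(-2) + (-1.4)·(0) - 0.8 = 1.6
z1[2] = (1.2)·(-2) + (-0.8)·(0) + 0.4 = -2.0
h = sigmoid(z1) = [0.1419, 0.832, 0.1192]
output = (-0.2)·(0.1419) + (0.0)·(0.832) + (-1.1)·(0.1192) - 0.4 = -0.5595

-0.5595


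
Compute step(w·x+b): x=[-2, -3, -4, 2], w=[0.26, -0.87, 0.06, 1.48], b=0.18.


z = (-2)·(0.26) + (-3)·(-0.87) + (-4)·(0.06) + (2)·(1.48) + 0.18
  = 4.99
step(z) = 1 (z≥0)

1


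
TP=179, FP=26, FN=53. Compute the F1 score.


Precision = 179/205 = 0.8732
Recall = 179/232 = 0.7716
F1 = 2·P·R/(P+R) = 2·TP/(2·TP+FP+FN) = 358/(358+26+53) = 358/437 = 0.8192

0.8192


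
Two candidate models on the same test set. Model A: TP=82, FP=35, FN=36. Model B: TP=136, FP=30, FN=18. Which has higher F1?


Model A: P=82/117=0.7009, R=82/118=0.6949, F1=2PR/(P+R)=2TP/(2TP+FP+FN)=164/235=0.6979
Model B: P=136/166=0.8193, R=136/154=0.8831, F1=2PR/(P+R)=2TP/(2TP+FP+FN)=272/320=0.85
0.6979 < 0.85 → Model B

Model B


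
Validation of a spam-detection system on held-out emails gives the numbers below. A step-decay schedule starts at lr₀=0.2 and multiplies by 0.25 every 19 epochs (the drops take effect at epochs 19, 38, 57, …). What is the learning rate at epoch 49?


n_drops = ⌊49/19⌋ = 2
lr = 0.2·0.25^2 = 0.2·0.0625 = 0.0125

0.0125


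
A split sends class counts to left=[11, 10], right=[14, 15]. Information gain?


Parent = [25, 25], H_parent = 1
H_left = 0.9984 (n=21), H_right = 0.9991 (n=29)
H_children = (21/50)·0.9984 + (29/50)·0.9991 = 0.9988
IG = 1 - 0.9988 = 0.0012

0.0012


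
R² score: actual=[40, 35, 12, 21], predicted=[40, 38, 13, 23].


ȳ = 27
SS_res = Σ(y-ŷ)² = 14
SS_tot = Σ(y-ȳ)² = 494
R² = 1 - SS_res/SS_tot = 1 - 0.0283 = 0.9717

0.9717


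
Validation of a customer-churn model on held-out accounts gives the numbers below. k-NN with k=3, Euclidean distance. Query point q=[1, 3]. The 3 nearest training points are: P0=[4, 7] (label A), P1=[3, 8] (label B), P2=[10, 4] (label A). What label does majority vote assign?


d(q,P0) = 5.0  (label A)
d(q,P1) = 5.3852  (label B)
d(q,P2) = 9.0554  (label A)
Votes: A=2, B=1
Majority → A

A


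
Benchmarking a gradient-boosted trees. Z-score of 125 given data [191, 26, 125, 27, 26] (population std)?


μ = 79, σ = 67.7968
z = (125 - 79)/67.7968 = 0.6785

0.6785


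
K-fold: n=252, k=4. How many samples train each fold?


Fold size = 252/4 = 63
Training per fold = 252 - 63 = 189

189


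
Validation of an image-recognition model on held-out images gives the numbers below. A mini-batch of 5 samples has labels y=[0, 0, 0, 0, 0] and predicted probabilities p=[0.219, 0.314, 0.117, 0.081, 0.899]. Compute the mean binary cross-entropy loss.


L[0] = -ln(1-0.219) = -ln(0.781) = 0.2472
L[1] = -ln(1-0.314) = -ln(0.686) = 0.3769
L[2] = -ln(1-0.117) = -ln(0.883) = 0.1244
L[3] = -ln(1-0.081) = -ln(0.919) = 0.0845
L[4] = -ln(1-0.899) = -ln(0.101) = 2.2926
mean = (0.2472 + 0.3769 + 0.1244 + 0.0845 + 2.2926)/5 = 0.6251

0.6251


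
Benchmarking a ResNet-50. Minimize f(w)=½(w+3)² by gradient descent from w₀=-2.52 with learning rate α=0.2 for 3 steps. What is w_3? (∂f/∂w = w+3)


step 1: grad = -2.52+3 = 0.48; w = -2.52 - 0.2·(0.48) = -2.616
step 2: grad = -2.616+3 = 0.384; w = -2.616 - 0.2·(0.384) = -2.6928
step 3: grad = -2.6928+3 = 0.3072; w = -2.6928 - 0.2·(0.3072) = -2.75424

-2.75424


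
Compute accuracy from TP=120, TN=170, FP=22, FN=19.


Accuracy = (TP+TN)/(TP+TN+FP+FN)
= (120+170)/(331)
= 290/331 = 87.61%

87.61%


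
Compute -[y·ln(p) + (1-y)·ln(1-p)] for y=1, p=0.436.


BCE = -[y·ln(p) + (1-y)·ln(1-p)]
= -1·ln(0.436) - 0
= -ln(0.436) = 0.8301

0.8301


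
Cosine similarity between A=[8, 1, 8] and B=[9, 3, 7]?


A·B = 8·9 + 1·3 + 8·7 = 131
‖A‖ = √129 = 11.3578, ‖B‖ = √139 = 11.7898
cos = 131/(√129·√139) = 131/√17931 = 0.9783

0.9783


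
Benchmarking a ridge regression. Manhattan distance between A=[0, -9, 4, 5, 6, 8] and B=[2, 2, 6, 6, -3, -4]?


d = |0-2| + |-9-2| + |4-6| + |5-6| + |6+ 3| + |8+ 4|
  = 2 + 11 + 2 + 1 + 9 + 12
  = 37

37


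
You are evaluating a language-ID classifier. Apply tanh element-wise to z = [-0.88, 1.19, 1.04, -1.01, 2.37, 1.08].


tanh(-0.88) = -0.7064
tanh(1.19) = 0.8306
tanh(1.04) = 0.7779
tanh(-1.01) = -0.7658
tanh(2.37) = 0.9827
tanh(1.08) = 0.7932
result = [-0.7064, 0.8306, 0.7779, -0.7658, 0.9827, 0.7932]

[-0.7064, 0.8306, 0.7779, -0.7658, 0.9827, 0.7932]


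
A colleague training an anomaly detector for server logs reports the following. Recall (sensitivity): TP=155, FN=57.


Recall = TP/(TP+FN)
= 155/(155+57)
= 155/212 = 73.11%

73.11%


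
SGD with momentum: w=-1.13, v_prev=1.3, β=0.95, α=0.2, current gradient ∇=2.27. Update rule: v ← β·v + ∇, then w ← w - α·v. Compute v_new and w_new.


v_new = 0.95·1.3 + 2.27 = 1.235 + 2.27 = 3.505
w_new = -1.13 - 0.2·3.505 = -1.13 - 0.701 = -1.831

v_new=3.505, w_new=-1.831


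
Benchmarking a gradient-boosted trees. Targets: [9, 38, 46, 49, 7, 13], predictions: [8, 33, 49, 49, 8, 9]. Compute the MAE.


Absolute errors: |9-8|=1, |38-33|=5, |46-49|=3, |49-49|=0, |7-8|=1, |13-9|=4
Sum = 14
MAE = 14/6 = 7/3

7/3


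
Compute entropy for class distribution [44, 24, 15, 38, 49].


Probabilities: [44/170, 24/170, 15/170, 38/170, 49/170] ≈ [0.2588, 0.1412, 0.0882, 0.2235, 0.2882]
H = -((44/170)·log₂(44/170) + (24/170)·log₂(24/170) + (15/170)·log₂(15/170) + (38/170)·log₂(38/170) + (49/170)·log₂(49/170))
  = 2.2129 bits

2.2129 bits


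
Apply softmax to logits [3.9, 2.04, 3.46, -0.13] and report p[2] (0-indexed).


Exponentials: e^3.9=49.4024, e^2.04=7.6906, e^3.46=31.817, e^-0.13=0.8781
Sum = 89.7881
Softmax = [0.5502, 0.0857, 0.3544, 0.0098]
p[2] = 31.817/89.7881 = 0.3544

0.3544


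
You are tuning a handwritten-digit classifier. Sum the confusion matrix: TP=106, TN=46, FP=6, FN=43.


Total = TP + TN + FP + FN
= 106 + 46 + 6 + 43
= 201
(Predicted positive: 112, predicted negative: 89)

201


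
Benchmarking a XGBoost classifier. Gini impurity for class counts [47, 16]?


Probabilities: [47/63, 16/63] ≈ [0.746, 0.254]
Σpᵢ² = (2209 + 256)/63² = 2465/3969
Gini = 1 - Σpᵢ² = 1 - 2465/3969 = 0.3789

0.3789


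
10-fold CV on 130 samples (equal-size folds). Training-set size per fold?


Fold size = 130/10 = 13
Training per fold = 130 - 13 = 117

117


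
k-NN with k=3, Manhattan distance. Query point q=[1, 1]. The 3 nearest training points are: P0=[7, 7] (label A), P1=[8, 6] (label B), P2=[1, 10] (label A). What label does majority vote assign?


d(q,P0) = 12  (label A)
d(q,P1) = 12  (label B)
d(q,P2) = 9  (label A)
Votes: A=2, B=1
Majority → A

A


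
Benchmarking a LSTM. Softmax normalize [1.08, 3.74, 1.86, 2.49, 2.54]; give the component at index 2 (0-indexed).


Exponentials: e^1.08=2.9447, e^3.74=42.098, e^1.86=6.4237, e^2.49=12.0613, e^2.54=12.6797
Sum = 76.2074
Softmax = [0.0386, 0.5524, 0.0843, 0.1583, 0.1664]
p[2] = 6.4237/76.2074 = 0.0843

0.0843


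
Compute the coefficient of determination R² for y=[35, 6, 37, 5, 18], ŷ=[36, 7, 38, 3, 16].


ȳ = 20.2
SS_res = Σ(y-ŷ)² = 11
SS_tot = Σ(y-ȳ)² = 938.8
R² = 1 - SS_res/SS_tot = 1 - 0.0117 = 0.9883

0.9883


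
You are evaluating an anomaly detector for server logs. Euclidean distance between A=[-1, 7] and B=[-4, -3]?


d = √((-1+ 4)² + (7+ 3)²)
  = √(9 + 100)
  = √109 = 10.4403

10.4403


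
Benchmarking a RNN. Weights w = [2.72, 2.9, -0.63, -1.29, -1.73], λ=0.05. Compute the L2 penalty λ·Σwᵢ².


‖w‖₂² = (2.72)² + (2.9)² + (-0.63)² + (-1.29)² + (-1.73)²
     = 7.3984 + 8.41 + 0.3969 + 1.6641 + 2.9929
     = 20.8623
λ·‖w‖₂² = 0.05·20.8623 = 1.043115

1.043115


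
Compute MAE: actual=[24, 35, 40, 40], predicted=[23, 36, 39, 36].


Absolute errors: |24-23|=1, |35-36|=1, |40-39|=1, |40-36|=4
Sum = 7
MAE = 7/4 = 7/4

7/4


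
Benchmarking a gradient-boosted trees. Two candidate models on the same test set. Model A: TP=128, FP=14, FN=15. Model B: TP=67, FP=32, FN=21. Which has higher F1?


Model A: P=128/142=0.9014, R=128/143=0.8951, F1=2PR/(P+R)=2TP/(2TP+FP+FN)=256/285=0.8982
Model B: P=67/99=0.6768, R=67/88=0.7614, F1=2PR/(P+R)=2TP/(2TP+FP+FN)=134/187=0.7166
0.8982 > 0.7166 → Model A

Model A


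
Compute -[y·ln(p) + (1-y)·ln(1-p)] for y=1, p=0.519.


BCE = -[y·ln(p) + (1-y)·ln(1-p)]
= -1·ln(0.519) - 0
= -ln(0.519) = 0.6559

0.6559


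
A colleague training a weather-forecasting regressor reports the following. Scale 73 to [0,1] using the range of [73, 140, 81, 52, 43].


min=43, max=140
(73-43)/(140-43) = 30/97 = 0.3093

0.3093


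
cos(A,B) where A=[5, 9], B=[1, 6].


A·B = 5·1 + 9·6 = 59
‖A‖ = √106 = 10.2956, ‖B‖ = √37 = 6.0828
cos = 59/(√106·√37) = 59/√3922 = 0.9421

0.9421


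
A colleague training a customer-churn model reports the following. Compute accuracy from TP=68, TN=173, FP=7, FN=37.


Accuracy = (TP+TN)/(TP+TN+FP+FN)
= (68+173)/(285)
= 241/285 = 84.56%

84.56%


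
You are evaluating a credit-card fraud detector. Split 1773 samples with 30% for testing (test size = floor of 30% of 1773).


Test = ⌊1773·30/100⌋ = 531
Train = 1773 - 531 = 1242

Train: 1242, Test: 531


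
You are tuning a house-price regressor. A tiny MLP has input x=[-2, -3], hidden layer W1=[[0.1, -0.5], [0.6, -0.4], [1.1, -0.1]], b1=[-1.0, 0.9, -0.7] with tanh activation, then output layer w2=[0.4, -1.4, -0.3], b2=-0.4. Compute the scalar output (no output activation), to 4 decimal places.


z1[0] = (0.1)·(-2) + (-0.5)·(-3) - 1.0 = 0.3
z1[1] = (0.6)·(-2) + (-0.4)·(-3) + 0.9 = 0.9
z1[2] = (1.1)·(-2) + (-0.1)·(-3) - 0.7 = -2.6
h = tanh(z1) = [0.2913, 0.7163, -0.989]
output = (0.4)·(0.2913) + (-1.4)·(0.7163) + (-0.3)·(-0.989) - 0.4 = -0.9896

-0.9896


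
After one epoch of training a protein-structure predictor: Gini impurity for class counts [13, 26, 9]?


Probabilities: [13/48, 26/48, 9/48] ≈ [0.2708, 0.5417, 0.1875]
Σpᵢ² = (169 + 676 + 81)/48² = 926/2304
Gini = 1 - Σpᵢ² = 1 - 926/2304 = 0.5981

0.5981


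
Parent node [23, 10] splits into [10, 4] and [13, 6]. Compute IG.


Parent = [23, 10], H_parent = 0.885
H_left = 0.8631 (n=14), H_right = 0.8997 (n=19)
H_children = (14/33)·0.8631 + (19/33)·0.8997 = 0.8842
IG = 0.885 - 0.8842 = 0.0008

0.0008
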